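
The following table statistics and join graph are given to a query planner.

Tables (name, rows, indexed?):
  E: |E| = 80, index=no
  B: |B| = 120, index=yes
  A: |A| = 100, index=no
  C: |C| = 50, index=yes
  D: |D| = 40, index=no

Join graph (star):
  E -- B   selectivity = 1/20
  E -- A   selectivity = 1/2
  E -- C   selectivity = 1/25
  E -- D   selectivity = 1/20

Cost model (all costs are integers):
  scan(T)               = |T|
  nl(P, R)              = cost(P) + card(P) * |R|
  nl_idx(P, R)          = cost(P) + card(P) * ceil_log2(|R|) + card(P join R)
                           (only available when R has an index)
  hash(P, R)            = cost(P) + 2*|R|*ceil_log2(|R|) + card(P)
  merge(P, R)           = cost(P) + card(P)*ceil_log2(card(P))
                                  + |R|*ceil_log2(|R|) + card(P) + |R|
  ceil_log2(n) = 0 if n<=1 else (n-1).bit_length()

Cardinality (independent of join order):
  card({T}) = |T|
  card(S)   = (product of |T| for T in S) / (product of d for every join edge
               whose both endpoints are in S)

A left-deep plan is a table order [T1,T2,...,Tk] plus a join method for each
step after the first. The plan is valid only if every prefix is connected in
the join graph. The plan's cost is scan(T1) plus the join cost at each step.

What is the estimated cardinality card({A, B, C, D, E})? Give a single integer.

96000

Tables in S: A(100), B(120), C(50), D(40), E(80)
Edges inside S: E-B(d=20), E-A(d=2), E-C(d=25), E-D(d=20)
numerator = 100 * 120 * 50 * 40 * 80 = 1920000000
denominator = 20 * 2 * 25 * 20 = 20000
card(S) = 1920000000 / 20000 = 96000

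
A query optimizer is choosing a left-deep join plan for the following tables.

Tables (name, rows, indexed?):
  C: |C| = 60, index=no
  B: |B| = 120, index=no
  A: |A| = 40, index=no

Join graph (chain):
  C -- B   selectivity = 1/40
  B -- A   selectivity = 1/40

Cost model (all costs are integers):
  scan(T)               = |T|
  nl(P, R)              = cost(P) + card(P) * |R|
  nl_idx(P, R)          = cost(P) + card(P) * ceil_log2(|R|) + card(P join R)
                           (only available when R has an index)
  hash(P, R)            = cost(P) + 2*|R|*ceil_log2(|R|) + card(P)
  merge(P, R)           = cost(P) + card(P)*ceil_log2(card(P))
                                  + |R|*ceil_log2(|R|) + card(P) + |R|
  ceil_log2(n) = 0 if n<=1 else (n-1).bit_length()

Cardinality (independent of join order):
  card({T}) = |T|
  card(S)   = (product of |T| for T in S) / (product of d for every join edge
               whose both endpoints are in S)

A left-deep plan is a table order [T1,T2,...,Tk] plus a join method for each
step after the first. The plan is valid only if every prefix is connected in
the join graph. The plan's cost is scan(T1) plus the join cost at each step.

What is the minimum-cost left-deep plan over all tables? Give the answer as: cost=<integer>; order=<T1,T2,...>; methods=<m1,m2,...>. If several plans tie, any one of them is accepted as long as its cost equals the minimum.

Selinger DP (subsets sized 1..n):
  {C}: scan cost=60, card=60
  {B}: scan cost=120, card=120
  {A}: scan cost=40, card=40
  {BC}: card=180; try (C,hash)→960, (B,merge)→1440, (C,merge)→1500, (B,hash)→1800, (B,nl)→7260, (C,nl)→7320; best=960 via (C,hash)
  {AB}: card=120; try (A,hash)→720, (B,merge)→1280, (A,merge)→1360, (B,hash)→1760, (B,nl)→4840, (A,nl)→4920; best=720 via (A,hash)
  {ABC}: card=180; try (C,hash)→1560, (A,hash)→1620, (C,merge)→2100, (A,merge)→2860, (C,nl)→7920, (A,nl)→8160; best=1560 via (C,hash)

cost=1560; order=B,A,C; methods=hash,hash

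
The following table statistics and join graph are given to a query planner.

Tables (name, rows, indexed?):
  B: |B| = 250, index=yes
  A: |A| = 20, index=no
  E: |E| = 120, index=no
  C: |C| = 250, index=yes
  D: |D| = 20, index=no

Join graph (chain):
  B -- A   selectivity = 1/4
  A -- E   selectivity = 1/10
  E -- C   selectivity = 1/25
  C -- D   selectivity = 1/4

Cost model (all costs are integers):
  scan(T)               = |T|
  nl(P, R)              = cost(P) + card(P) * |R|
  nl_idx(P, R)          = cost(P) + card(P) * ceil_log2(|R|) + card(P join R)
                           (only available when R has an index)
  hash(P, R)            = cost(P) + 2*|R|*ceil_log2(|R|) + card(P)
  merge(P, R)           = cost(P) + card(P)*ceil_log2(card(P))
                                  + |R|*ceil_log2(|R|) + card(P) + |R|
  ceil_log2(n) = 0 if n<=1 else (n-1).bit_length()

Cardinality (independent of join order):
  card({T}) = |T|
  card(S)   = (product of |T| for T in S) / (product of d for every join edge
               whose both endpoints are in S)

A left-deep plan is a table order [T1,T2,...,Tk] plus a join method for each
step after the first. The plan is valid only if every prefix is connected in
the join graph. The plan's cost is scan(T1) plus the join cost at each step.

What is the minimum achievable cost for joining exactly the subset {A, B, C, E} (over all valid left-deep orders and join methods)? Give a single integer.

Selinger DP over subsets of {A,B,C,E}:
  {B}: scan cost=250, card=250
  {A}: scan cost=20, card=20
  {E}: scan cost=120, card=120
  {C}: scan cost=250, card=250
  {AB}: card=1250; try (A,hash)→700, (B,nl_idx)→1430, (B,merge)→2390, (A,merge)→2620, (B,hash)→4040, (B,nl)→5020 …(+1); best=700 via (A,hash)
  {AE}: card=240; try (A,hash)→440, (E,merge)→1100, (A,merge)→1200, (E,hash)→1720, (E,nl)→2420, (A,nl)→2520; best=440 via (A,hash)
  {CE}: card=1200; try (E,hash)→2180, (C,nl_idx)→2280, (C,merge)→3330, (E,merge)→3460, (C,hash)→4240, (C,nl)→30120 …(+1); best=2180 via (E,hash)
  {ABE}: card=15000; try (E,hash)→3630, (B,hash)→4680, (B,merge)→4850, (E,merge)→16660, (B,nl_idx)→17360, (B,nl)→60440 …(+1); best=3630 via (E,hash)
  {ACE}: card=2400; try (A,hash)→3580, (C,hash)→4680, (C,nl_idx)→4760, (C,merge)→4850, (A,merge)→16700, (A,nl)→26180 …(+1); best=3580 via (A,hash)
  {ABCE}: card=150000; try (B,hash)→9980, (C,hash)→22630, (B,merge)→37030, (B,nl_idx)→172780, (C,merge)→230880, (C,nl_idx)→273630 …(+2); best=9980 via (B,hash)

9980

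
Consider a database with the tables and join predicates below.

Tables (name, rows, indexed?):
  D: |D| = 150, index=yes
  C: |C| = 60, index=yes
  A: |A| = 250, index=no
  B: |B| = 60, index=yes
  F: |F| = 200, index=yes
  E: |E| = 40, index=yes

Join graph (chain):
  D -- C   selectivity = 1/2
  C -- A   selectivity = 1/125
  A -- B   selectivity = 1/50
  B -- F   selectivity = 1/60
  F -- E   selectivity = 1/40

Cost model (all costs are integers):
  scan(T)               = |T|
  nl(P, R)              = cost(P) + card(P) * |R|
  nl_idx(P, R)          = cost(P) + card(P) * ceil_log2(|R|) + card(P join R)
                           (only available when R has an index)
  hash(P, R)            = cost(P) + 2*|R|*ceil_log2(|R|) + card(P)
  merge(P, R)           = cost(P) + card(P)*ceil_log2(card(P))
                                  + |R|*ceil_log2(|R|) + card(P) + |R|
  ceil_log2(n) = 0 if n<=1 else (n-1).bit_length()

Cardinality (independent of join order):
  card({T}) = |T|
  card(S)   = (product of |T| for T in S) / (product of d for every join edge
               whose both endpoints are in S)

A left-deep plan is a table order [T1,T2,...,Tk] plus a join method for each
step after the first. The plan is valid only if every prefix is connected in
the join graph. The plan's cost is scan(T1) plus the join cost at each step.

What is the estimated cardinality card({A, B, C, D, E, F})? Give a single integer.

36000

Tables in S: A(250), B(60), C(60), D(150), E(40), F(200)
Edges inside S: D-C(d=2), C-A(d=125), A-B(d=50), B-F(d=60), F-E(d=40)
numerator = 250 * 60 * 60 * 150 * 40 * 200 = 1080000000000
denominator = 2 * 125 * 50 * 60 * 40 = 30000000
card(S) = 1080000000000 / 30000000 = 36000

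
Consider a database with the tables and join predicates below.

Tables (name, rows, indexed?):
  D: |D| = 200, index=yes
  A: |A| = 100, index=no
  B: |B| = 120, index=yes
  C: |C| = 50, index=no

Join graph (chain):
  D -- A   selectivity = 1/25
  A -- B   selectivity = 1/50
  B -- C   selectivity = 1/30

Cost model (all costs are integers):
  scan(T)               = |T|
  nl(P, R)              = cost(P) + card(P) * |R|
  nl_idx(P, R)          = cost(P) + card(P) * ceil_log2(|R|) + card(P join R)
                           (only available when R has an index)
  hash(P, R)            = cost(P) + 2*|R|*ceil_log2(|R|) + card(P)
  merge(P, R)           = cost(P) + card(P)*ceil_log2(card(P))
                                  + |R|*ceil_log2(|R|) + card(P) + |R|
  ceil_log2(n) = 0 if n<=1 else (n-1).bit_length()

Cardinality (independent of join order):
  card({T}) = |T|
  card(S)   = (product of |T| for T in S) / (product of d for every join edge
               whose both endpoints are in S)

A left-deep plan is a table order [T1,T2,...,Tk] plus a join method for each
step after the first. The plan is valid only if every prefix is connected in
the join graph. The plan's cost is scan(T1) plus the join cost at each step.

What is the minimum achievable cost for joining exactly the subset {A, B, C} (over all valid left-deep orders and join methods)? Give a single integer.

Selinger DP over subsets of {A,B,C}:
  {A}: scan cost=100, card=100
  {B}: scan cost=120, card=120
  {C}: scan cost=50, card=50
  {AB}: card=240; try (B,nl_idx)→1040, (A,hash)→1640, (B,merge)→1860, (B,hash)→1880, (A,merge)→1880, (B,nl)→12100 …(+1); best=1040 via (B,nl_idx)
  {BC}: card=200; try (B,nl_idx)→600, (C,hash)→840, (B,merge)→1360, (C,merge)→1430, (B,hash)→1780, (B,nl)→6050 …(+1); best=600 via (B,nl_idx)
  {ABC}: card=400; try (C,hash)→1880, (A,hash)→2200, (A,merge)→3200, (C,merge)→3550, (C,nl)→13040, (A,nl)→20600; best=1880 via (C,hash)

1880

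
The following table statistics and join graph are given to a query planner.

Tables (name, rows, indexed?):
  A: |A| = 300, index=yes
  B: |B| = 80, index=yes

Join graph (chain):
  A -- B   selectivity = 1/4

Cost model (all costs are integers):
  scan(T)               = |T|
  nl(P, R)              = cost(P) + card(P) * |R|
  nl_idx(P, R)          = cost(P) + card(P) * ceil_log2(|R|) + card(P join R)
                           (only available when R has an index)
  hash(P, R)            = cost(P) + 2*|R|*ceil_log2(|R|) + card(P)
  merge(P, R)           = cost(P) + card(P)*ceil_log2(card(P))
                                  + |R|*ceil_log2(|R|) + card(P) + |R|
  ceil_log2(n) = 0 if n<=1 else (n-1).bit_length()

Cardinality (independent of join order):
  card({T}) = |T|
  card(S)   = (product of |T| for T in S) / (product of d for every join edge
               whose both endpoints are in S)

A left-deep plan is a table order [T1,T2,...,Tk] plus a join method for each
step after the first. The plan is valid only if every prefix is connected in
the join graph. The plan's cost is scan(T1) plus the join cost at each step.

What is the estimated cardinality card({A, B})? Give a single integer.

Tables in S: A(300), B(80)
Edges inside S: A-B(d=4)
numerator = 300 * 80 = 24000
denominator = 4 = 4
card(S) = 24000 / 4 = 6000

6000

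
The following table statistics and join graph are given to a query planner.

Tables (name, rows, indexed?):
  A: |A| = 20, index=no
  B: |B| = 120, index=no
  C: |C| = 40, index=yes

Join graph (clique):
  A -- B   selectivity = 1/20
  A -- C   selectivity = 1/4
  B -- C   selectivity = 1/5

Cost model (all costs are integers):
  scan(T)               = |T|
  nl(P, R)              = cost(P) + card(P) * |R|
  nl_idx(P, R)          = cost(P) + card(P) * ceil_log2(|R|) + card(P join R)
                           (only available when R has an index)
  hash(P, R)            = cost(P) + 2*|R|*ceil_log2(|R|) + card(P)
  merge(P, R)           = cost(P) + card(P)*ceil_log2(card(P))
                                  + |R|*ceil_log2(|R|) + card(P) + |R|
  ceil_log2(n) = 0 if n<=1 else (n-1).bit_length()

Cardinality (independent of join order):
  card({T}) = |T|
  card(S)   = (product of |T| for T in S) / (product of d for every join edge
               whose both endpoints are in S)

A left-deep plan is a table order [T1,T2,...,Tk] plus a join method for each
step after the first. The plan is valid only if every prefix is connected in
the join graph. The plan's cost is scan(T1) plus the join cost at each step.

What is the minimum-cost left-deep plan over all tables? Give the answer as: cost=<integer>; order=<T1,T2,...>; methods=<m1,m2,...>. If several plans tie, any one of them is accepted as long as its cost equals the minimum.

Selinger DP (subsets sized 1..n):
  {A}: scan cost=20, card=20
  {B}: scan cost=120, card=120
  {C}: scan cost=40, card=40
  {AB}: card=120; try (A,hash)→440, (B,merge)→1100, (A,merge)→1200, (B,hash)→1720, (B,nl)→2420, (A,nl)→2520; best=440 via (A,hash)
  {AC}: card=200; try (A,hash)→280, (C,nl_idx)→340, (C,merge)→420, (A,merge)→440, (C,hash)→520, (C,nl)→820 …(+1); best=280 via (A,hash)
  {BC}: card=960; try (C,hash)→720, (B,merge)→1280, (C,merge)→1360, (B,hash)→1760, (C,nl_idx)→1800, (B,nl)→4840 …(+1); best=720 via (C,hash)
  {ABC}: card=240; try (C,hash)→1040, (C,nl_idx)→1400, (C,merge)→1680, (A,hash)→1880, (B,hash)→2160, (B,merge)→3040 …(+4); best=1040 via (C,hash)

cost=1040; order=B,A,C; methods=hash,hash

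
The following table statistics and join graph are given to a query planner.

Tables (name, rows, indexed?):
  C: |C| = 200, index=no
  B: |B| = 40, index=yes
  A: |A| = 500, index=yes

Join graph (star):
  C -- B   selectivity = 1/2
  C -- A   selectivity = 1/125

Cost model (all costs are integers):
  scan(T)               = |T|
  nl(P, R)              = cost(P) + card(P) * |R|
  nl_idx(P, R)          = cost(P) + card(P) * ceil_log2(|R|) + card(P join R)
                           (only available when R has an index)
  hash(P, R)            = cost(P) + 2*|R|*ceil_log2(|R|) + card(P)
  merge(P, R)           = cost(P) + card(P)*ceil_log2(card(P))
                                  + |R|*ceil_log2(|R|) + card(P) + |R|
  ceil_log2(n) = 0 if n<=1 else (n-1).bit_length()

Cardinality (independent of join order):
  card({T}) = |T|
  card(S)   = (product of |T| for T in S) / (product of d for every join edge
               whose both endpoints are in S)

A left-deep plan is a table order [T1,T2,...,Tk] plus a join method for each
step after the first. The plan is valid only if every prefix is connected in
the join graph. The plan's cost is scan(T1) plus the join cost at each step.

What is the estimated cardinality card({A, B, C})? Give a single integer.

Tables in S: A(500), B(40), C(200)
Edges inside S: C-B(d=2), C-A(d=125)
numerator = 500 * 40 * 200 = 4000000
denominator = 2 * 125 = 250
card(S) = 4000000 / 250 = 16000

16000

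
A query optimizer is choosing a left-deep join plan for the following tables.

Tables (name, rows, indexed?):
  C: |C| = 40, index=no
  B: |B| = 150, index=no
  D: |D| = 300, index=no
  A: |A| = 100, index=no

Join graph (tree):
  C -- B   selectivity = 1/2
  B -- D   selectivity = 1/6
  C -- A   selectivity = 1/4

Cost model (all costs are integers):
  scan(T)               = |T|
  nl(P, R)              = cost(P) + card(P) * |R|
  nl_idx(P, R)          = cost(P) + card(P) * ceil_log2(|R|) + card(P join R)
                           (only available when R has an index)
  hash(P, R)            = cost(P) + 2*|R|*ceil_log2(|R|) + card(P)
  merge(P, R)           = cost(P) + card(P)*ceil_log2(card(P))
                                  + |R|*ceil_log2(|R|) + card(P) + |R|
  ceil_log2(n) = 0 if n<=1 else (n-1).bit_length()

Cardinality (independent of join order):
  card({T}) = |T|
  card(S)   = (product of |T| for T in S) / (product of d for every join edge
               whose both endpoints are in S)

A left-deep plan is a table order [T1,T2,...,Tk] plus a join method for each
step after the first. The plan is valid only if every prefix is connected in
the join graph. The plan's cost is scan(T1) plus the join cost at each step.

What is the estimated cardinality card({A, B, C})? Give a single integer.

Tables in S: A(100), B(150), C(40)
Edges inside S: C-B(d=2), C-A(d=4)
numerator = 100 * 150 * 40 = 600000
denominator = 2 * 4 = 8
card(S) = 600000 / 8 = 75000

75000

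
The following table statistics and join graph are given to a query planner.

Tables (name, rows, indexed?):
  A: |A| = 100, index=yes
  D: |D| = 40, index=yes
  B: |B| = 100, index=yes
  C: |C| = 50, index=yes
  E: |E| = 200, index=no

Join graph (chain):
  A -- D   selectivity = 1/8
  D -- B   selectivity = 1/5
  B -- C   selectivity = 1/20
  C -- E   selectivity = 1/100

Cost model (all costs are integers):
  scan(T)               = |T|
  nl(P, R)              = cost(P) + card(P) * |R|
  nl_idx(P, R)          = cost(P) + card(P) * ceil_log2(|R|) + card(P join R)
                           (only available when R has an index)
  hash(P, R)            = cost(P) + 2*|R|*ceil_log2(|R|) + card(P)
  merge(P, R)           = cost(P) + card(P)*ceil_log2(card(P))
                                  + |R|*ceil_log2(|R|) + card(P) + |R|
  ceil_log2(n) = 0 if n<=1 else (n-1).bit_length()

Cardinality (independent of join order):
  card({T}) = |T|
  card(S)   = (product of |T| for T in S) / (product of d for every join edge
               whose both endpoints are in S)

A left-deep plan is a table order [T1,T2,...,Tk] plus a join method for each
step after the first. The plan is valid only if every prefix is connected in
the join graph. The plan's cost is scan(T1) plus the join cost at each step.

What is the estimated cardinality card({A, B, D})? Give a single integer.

10000

Tables in S: A(100), B(100), D(40)
Edges inside S: A-D(d=8), D-B(d=5)
numerator = 100 * 100 * 40 = 400000
denominator = 8 * 5 = 40
card(S) = 400000 / 40 = 10000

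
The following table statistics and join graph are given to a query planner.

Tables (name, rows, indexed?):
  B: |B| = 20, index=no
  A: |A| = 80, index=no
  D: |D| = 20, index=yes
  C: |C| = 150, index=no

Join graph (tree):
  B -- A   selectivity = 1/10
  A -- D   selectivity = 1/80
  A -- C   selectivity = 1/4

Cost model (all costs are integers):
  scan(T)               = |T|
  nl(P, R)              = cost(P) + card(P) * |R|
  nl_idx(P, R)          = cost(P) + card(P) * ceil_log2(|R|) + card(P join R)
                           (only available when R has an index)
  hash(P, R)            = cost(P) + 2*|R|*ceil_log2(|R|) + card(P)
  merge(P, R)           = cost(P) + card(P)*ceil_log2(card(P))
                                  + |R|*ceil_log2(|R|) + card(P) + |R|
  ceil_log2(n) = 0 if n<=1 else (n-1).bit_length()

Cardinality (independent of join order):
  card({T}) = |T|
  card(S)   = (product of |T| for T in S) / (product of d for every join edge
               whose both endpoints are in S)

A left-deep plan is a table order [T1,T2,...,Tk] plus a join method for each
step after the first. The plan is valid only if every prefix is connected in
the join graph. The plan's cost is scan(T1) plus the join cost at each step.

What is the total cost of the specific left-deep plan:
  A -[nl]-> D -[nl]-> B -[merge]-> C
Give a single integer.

step 1: scan A: cost=80, card=80
step 2: join D via nl
    card(P join D) = 80*20/(80) = 20
    cost = 80 + 80*20 = 1680
step 3: join B via nl
    card(P join B) = 20*20/(10) = 40
    cost = 1680 + 20*20 = 2080
step 4: join C via merge
    card(P join C) = 40*150/(4) = 1500
    cost = 2080 + 40*6 + 150*8 + 40 + 150 = 3710

3710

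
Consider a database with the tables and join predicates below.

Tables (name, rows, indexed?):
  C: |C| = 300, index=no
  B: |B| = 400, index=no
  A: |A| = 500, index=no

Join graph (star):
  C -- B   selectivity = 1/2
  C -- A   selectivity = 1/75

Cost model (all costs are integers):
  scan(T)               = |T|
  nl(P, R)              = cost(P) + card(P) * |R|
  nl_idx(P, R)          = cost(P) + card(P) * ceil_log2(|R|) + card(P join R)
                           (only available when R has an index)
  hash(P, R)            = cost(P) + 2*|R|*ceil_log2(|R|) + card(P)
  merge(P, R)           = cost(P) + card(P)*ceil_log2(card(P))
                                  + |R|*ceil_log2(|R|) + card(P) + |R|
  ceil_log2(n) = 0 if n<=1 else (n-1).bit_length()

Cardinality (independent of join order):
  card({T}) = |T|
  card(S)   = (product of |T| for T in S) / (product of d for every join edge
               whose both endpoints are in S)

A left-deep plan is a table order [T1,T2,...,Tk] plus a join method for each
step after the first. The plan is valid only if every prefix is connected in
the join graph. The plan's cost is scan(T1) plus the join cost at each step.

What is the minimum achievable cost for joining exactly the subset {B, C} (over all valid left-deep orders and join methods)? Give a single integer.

Selinger DP over subsets of {B,C}:
  {C}: scan cost=300, card=300
  {B}: scan cost=400, card=400
  {BC}: card=60000; try (C,hash)→6200, (B,merge)→7300, (C,merge)→7400, (B,hash)→7800, (B,nl)→120300, (C,nl)→120400; best=6200 via (C,hash)

6200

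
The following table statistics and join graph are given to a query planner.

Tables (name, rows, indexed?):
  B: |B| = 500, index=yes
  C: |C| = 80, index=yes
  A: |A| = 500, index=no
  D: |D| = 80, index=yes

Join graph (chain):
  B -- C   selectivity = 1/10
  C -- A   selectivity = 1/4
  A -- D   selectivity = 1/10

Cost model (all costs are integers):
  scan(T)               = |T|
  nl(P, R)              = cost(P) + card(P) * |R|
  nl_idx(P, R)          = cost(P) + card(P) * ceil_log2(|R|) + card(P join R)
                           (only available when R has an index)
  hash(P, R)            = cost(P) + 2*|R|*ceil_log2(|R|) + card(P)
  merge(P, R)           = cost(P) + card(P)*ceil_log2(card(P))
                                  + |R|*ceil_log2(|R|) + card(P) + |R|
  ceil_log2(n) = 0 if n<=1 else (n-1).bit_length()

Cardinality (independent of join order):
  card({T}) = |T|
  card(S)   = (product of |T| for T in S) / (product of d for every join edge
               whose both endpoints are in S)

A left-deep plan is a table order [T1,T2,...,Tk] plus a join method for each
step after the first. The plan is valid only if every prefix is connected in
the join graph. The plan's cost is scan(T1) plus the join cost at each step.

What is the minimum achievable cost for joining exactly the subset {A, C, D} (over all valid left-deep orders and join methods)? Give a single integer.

Selinger DP over subsets of {A,C,D}:
  {C}: scan cost=80, card=80
  {A}: scan cost=500, card=500
  {D}: scan cost=80, card=80
  {AC}: card=10000; try (C,hash)→2120, (A,merge)→5720, (C,merge)→6140, (A,hash)→9160, (C,nl_idx)→14000, (A,nl)→40080 …(+1); best=2120 via (C,hash)
  {AD}: card=4000; try (D,hash)→2120, (A,merge)→5720, (D,merge)→6140, (D,nl_idx)→8000, (A,hash)→9160, (A,nl)→40080 …(+1); best=2120 via (D,hash)
  {ACD}: card=80000; try (C,hash)→7240, (D,hash)→13240, (C,merge)→54760, (C,nl_idx)→110120, (D,nl_idx)→152120, (D,merge)→152760 …(+2); best=7240 via (C,hash)

7240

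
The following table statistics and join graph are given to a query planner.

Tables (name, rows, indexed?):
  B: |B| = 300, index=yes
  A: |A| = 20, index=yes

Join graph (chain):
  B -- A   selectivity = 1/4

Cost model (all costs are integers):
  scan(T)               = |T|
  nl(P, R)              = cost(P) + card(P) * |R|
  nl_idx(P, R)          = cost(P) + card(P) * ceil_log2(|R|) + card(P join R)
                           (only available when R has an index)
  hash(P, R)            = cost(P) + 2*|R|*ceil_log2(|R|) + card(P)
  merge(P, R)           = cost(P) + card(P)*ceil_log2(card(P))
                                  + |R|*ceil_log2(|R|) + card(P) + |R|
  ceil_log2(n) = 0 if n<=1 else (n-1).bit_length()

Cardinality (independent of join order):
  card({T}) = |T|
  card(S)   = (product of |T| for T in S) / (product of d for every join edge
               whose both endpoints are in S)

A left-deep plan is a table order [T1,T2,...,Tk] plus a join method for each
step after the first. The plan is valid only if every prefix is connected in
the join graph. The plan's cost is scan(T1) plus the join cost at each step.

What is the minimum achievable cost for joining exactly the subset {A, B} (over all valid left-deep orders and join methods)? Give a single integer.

800

Selinger DP over subsets of {A,B}:
  {B}: scan cost=300, card=300
  {A}: scan cost=20, card=20
  {AB}: card=1500; try (A,hash)→800, (B,nl_idx)→1700, (B,merge)→3140, (A,nl_idx)→3300, (A,merge)→3420, (B,hash)→5440 …(+2); best=800 via (A,hash)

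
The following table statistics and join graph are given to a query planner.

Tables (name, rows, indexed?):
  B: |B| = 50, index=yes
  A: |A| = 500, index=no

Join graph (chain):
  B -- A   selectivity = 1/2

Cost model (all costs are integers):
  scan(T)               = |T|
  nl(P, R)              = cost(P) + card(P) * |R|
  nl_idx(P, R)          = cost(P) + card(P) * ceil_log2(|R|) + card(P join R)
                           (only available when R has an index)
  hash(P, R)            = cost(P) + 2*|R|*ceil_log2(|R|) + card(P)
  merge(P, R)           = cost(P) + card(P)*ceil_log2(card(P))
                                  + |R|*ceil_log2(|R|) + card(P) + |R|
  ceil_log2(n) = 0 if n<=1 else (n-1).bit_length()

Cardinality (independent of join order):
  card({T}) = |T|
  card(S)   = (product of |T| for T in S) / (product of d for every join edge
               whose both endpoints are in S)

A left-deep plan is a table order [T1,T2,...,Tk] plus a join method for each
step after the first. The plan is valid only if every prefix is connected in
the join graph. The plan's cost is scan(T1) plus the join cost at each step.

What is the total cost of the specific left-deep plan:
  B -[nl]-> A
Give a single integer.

25050

step 1: scan B: cost=50, card=50
step 2: join A via nl
    card(P join A) = 50*500/(2) = 12500
    cost = 50 + 50*500 = 25050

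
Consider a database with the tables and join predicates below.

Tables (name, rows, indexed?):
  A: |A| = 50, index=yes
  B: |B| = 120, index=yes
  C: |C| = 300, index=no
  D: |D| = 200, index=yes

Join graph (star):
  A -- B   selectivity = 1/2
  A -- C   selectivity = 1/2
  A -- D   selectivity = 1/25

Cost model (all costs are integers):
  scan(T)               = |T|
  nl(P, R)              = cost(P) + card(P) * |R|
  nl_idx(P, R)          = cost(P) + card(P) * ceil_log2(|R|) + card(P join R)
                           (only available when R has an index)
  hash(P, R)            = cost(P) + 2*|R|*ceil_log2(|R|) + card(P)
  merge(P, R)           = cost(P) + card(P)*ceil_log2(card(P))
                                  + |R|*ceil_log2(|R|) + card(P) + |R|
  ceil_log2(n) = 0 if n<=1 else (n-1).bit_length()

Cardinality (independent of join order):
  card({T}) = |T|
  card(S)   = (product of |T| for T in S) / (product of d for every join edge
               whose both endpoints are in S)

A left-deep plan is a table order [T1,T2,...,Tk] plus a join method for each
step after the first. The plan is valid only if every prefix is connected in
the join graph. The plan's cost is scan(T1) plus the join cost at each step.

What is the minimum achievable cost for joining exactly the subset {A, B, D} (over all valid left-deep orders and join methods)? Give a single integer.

2930

Selinger DP over subsets of {A,B,D}:
  {A}: scan cost=50, card=50
  {B}: scan cost=120, card=120
  {D}: scan cost=200, card=200
  {AB}: card=3000; try (A,hash)→840, (B,merge)→1360, (A,merge)→1430, (B,hash)→1780, (B,nl_idx)→3400, (A,nl_idx)→3840 …(+2); best=840 via (A,hash)
  {AD}: card=400; try (D,nl_idx)→850, (A,hash)→1000, (A,nl_idx)→1800, (D,merge)→2200, (A,merge)→2350, (D,hash)→3300 …(+2); best=850 via (D,nl_idx)
  {ABD}: card=24000; try (B,hash)→2930, (B,merge)→5810, (D,hash)→7040, (B,nl_idx)→27650, (D,merge)→41640, (D,nl_idx)→48840 …(+2); best=2930 via (B,hash)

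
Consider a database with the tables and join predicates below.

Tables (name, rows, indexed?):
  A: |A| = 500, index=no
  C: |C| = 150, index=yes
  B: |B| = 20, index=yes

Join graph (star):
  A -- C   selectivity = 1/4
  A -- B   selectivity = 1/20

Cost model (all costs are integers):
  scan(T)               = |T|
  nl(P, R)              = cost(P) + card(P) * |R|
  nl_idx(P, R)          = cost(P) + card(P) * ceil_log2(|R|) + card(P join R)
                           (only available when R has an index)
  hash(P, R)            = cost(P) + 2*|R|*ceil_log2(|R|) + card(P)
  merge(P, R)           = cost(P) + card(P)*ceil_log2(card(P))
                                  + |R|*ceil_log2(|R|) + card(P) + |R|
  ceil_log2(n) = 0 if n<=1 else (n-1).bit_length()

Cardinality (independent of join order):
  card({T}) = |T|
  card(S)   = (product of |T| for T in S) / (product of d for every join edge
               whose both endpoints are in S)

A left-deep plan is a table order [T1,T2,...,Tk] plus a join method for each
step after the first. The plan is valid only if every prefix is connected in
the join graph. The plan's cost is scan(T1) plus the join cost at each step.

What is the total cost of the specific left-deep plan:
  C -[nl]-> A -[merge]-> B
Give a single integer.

375270

step 1: scan C: cost=150, card=150
step 2: join A via nl
    card(P join A) = 150*500/(4) = 18750
    cost = 150 + 150*500 = 75150
step 3: join B via merge
    card(P join B) = 18750*20/(20) = 18750
    cost = 75150 + 18750*15 + 20*5 + 18750 + 20 = 375270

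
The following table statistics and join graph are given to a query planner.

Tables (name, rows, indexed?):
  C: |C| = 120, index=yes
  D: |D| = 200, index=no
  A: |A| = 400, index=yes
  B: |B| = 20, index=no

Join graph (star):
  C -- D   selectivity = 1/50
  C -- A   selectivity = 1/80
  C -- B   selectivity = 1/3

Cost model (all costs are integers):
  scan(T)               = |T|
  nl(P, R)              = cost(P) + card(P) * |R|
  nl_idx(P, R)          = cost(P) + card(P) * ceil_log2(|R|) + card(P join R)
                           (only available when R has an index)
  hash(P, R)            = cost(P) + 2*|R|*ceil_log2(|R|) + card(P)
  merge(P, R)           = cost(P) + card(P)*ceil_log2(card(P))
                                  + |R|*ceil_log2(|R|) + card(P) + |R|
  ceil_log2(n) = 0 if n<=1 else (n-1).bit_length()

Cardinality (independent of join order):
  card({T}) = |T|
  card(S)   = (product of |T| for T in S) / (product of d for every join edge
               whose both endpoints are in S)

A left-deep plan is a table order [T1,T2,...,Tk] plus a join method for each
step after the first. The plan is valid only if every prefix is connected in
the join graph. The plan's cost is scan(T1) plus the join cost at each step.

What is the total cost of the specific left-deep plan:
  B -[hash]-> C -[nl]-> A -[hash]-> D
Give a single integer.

step 1: scan B: cost=20, card=20
step 2: join C via hash
    card(P join C) = 20*120/(3) = 800
    cost = 20 + 2*120*7 + 20 = 1720
step 3: join A via nl
    card(P join A) = 800*400/(80) = 4000
    cost = 1720 + 800*400 = 321720
step 4: join D via hash
    card(P join D) = 4000*200/(50) = 16000
    cost = 321720 + 2*200*8 + 4000 = 328920

328920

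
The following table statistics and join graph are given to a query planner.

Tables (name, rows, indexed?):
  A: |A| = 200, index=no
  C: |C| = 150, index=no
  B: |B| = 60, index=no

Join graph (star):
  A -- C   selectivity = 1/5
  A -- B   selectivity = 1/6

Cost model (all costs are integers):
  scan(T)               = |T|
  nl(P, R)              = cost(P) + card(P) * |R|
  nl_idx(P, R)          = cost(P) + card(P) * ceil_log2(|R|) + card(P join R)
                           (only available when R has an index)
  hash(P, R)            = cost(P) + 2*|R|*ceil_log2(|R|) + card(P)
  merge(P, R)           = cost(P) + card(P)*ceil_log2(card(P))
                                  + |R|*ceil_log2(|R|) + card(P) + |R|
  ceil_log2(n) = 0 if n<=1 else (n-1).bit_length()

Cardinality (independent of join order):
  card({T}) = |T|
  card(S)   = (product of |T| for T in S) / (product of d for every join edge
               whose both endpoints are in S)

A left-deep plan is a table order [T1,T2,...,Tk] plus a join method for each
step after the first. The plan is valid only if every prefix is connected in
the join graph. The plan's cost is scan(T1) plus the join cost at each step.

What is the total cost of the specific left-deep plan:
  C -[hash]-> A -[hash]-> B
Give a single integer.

step 1: scan C: cost=150, card=150
step 2: join A via hash
    card(P join A) = 150*200/(5) = 6000
    cost = 150 + 2*200*8 + 150 = 3500
step 3: join B via hash
    card(P join B) = 6000*60/(6) = 60000
    cost = 3500 + 2*60*6 + 6000 = 10220

10220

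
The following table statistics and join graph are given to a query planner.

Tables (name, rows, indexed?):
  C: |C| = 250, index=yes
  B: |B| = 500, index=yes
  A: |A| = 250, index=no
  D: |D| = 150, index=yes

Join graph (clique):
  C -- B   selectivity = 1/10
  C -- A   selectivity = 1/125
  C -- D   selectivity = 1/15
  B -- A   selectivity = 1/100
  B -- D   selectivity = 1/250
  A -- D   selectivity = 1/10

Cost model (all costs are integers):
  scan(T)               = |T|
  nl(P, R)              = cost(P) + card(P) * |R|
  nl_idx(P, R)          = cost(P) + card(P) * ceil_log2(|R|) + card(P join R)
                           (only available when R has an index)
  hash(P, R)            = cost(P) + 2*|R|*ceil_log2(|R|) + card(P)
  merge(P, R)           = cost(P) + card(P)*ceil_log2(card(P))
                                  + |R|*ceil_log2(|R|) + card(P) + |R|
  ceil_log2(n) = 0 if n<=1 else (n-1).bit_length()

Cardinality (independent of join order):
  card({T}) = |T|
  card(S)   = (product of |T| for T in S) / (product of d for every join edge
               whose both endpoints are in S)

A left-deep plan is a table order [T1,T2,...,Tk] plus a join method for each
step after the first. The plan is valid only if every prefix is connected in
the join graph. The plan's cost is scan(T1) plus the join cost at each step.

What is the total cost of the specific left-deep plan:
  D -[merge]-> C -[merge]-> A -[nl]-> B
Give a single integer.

step 1: scan D: cost=150, card=150
step 2: join C via merge
    card(P join C) = 150*250/(15) = 2500
    cost = 150 + 150*8 + 250*8 + 150 + 250 = 3750
step 3: join A via merge
    card(P join A) = 2500*250/(125*10) = 500
    cost = 3750 + 2500*12 + 250*8 + 2500 + 250 = 38500
step 4: join B via nl
    card(P join B) = 500*500/(10*100*250) = 1
    cost = 38500 + 500*500 = 288500

288500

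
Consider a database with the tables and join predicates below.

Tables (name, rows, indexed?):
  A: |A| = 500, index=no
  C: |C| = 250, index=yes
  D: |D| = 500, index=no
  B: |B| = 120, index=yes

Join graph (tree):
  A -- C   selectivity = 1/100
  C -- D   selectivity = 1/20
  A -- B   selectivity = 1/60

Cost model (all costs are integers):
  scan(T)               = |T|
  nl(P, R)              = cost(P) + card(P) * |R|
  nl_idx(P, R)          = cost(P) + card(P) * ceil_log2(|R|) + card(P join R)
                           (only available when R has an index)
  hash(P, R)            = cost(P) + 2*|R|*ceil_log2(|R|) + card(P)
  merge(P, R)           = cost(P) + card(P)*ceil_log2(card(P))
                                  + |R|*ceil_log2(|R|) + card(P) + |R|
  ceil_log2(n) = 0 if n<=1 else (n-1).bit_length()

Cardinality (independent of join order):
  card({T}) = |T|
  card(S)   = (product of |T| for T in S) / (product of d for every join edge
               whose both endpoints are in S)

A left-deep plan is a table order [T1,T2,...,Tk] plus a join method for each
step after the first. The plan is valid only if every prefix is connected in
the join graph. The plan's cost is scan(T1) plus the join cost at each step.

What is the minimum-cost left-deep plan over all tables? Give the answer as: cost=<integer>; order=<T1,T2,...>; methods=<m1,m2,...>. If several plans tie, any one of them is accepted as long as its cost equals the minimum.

cost=19180; order=A,B,C,D; methods=hash,hash,hash

Selinger DP (subsets sized 1..n):
  {A}: scan cost=500, card=500
  {C}: scan cost=250, card=250
  {D}: scan cost=500, card=500
  {B}: scan cost=120, card=120
  {AC}: card=1250; try (C,hash)→5000, (C,nl_idx)→5750, (A,merge)→7500, (C,merge)→7750, (A,hash)→9500, (A,nl)→125250 …(+1); best=5000 via (C,hash)
  {AB}: card=1000; try (B,hash)→2680, (B,nl_idx)→5000, (A,merge)→6080, (B,merge)→6460, (A,hash)→9240, (A,nl)→60120 …(+1); best=2680 via (B,hash)
  {CD}: card=6250; try (C,hash)→5000, (D,merge)→7500, (C,merge)→7750, (D,hash)→9500, (C,nl_idx)→10750, (D,nl)→125250 …(+1); best=5000 via (C,hash)
  {ACD}: card=31250; try (D,hash)→15250, (A,hash)→20250, (D,merge)→25000, (A,merge)→97500, (D,nl)→630000, (A,nl)→3130000; best=15250 via (D,hash)
  {ABC}: card=2500; try (C,hash)→7680, (B,hash)→7930, (C,nl_idx)→13180, (C,merge)→15930, (B,nl_idx)→16250, (B,merge)→20960 …(+2); best=7680 via (C,hash)
  {ABCD}: card=62500; try (D,hash)→19180, (D,merge)→45180, (B,hash)→48180, (B,nl_idx)→296500, (B,merge)→516210, (D,nl)→1257680 …(+1); best=19180 via (D,hash)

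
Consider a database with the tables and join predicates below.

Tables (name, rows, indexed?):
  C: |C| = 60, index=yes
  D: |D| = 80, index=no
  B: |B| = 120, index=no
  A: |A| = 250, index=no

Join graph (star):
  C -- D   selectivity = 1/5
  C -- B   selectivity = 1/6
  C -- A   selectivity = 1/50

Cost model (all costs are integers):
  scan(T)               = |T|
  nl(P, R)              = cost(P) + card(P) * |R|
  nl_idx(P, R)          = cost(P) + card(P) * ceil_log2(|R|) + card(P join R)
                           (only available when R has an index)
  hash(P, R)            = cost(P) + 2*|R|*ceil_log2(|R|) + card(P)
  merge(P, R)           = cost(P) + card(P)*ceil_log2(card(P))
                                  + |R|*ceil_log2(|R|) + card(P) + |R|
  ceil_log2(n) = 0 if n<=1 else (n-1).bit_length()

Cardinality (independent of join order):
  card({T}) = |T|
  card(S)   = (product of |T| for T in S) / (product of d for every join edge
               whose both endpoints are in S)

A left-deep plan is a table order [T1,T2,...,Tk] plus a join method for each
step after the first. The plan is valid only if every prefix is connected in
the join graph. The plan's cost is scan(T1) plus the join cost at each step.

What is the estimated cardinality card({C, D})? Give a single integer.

Tables in S: C(60), D(80)
Edges inside S: C-D(d=5)
numerator = 60 * 80 = 4800
denominator = 5 = 5
card(S) = 4800 / 5 = 960

960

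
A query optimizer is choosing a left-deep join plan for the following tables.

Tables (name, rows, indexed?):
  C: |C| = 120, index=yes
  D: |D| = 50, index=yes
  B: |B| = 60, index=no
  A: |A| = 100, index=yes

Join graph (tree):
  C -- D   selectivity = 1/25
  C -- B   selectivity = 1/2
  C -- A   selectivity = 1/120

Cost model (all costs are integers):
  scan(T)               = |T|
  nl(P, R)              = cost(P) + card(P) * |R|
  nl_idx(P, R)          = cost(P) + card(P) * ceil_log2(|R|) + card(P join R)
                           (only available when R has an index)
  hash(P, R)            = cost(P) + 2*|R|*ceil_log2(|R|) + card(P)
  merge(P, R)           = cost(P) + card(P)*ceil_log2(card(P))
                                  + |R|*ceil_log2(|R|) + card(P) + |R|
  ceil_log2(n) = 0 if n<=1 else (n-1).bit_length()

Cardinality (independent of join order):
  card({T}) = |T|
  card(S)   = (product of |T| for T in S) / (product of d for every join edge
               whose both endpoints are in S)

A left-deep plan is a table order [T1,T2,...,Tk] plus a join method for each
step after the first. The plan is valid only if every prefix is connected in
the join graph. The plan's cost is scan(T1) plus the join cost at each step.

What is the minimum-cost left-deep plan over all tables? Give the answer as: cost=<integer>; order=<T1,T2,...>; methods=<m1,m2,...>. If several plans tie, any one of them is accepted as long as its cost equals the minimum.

Selinger DP (subsets sized 1..n):
  {C}: scan cost=120, card=120
  {D}: scan cost=50, card=50
  {B}: scan cost=60, card=60
  {A}: scan cost=100, card=100
  {CD}: card=240; try (C,nl_idx)→640, (D,hash)→840, (D,nl_idx)→1080, (C,merge)→1360, (D,merge)→1430, (C,hash)→1780 …(+2); best=640 via (C,nl_idx)
  {BC}: card=3600; try (B,hash)→960, (C,merge)→1440, (B,merge)→1500, (C,hash)→1800, (C,nl_idx)→4080, (C,nl)→7260 …(+1); best=960 via (B,hash)
  {AC}: card=100; try (C,nl_idx)→900, (A,nl_idx)→1060, (A,hash)→1640, (C,merge)→1860, (C,hash)→1880, (A,merge)→1880 …(+2); best=900 via (C,nl_idx)
  {BCD}: card=7200; try (B,hash)→1600, (B,merge)→3220, (D,hash)→5160, (B,nl)→15040, (D,nl_idx)→29760, (D,merge)→48110 …(+1); best=1600 via (B,hash)
  {ACD}: card=200; try (D,hash)→1600, (D,nl_idx)→1700, (D,merge)→2050, (A,hash)→2280, (A,nl_idx)→2520, (A,merge)→3600 …(+2); best=1600 via (D,hash)
  {ABC}: card=3000; try (B,hash)→1720, (B,merge)→2120, (A,hash)→5960, (B,nl)→6900, (A,nl_idx)→29160, (A,merge)→48560 …(+1); best=1720 via (B,hash)
  {ABCD}: card=6000; try (B,hash)→2520, (B,merge)→3820, (D,hash)→5320, (A,hash)→10200, (B,nl)→13600, (D,nl_idx)→25720 …(+5); best=2520 via (B,hash)

cost=2520; order=A,C,D,B; methods=nl_idx,hash,hash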